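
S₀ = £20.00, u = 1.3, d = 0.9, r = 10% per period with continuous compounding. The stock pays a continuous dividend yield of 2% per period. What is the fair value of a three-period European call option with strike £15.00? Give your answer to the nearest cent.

Per-period risk-free factor R = e^0.1 = 1.1052; dividend-adjusted growth = e^(0.1−0.02) = 1.0833.
Risk-neutral probability p = (1.0833 − 0.9)/(1.3 − 0.9) = 0.1833/0.4000 = 0.4582
Terminal stock prices: S_uuu = 43.94, S_uud = 30.42, S_udd = 21.06, S_ddd = 14.58
Terminal payoffs (S − K): max(28.94, 0) = 28.94, max(15.42, 0) = 15.42, max(6.06, 0) = 6.06, max(-0.42, 0) = 0
Node uu (S = 33.8): V_uu = e^(−0.1)·[0.4582·28.9400 + 0.5418·15.4200] = 19.5582
Node ud (S = 23.4): V_ud = e^(−0.1)·[0.4582·15.4200 + 0.5418·6.0600] = 9.3641
Node dd (S = 16.2): V_dd = e^(−0.1)·[0.4582·6.0600 + 0.5418·0.0000] = 2.5126
Node u (S = 26): V_u = e^(−0.1)·[0.4582·19.5582 + 0.5418·9.3641] = 12.6996
Node d (S = 18): V_d = e^(−0.1)·[0.4582·9.3641 + 0.5418·2.5126] = 5.1142
Node 0 (S = 20): V_0 = e^(−0.1)·[0.4582·12.6996 + 0.5418·5.1142] = 7.7725

£7.77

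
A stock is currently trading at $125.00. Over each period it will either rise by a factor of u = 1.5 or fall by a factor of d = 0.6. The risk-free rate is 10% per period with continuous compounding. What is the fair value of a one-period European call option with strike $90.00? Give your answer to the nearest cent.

Risk-neutral probability p = (e^0.1 − 0.6)/(1.5 − 0.6) = 0.5052/0.9000 = 0.5613
Terminal stock prices: S_u = 187.5, S_d = 75
Terminal payoffs (S − K): max(97.5, 0) = 97.5, max(-15, 0) = 0
Node 0 (S = 125): V_0 = e^(−0.1)·[0.5613·97.5000 + 0.4387·0.0000] = 49.5189

$49.52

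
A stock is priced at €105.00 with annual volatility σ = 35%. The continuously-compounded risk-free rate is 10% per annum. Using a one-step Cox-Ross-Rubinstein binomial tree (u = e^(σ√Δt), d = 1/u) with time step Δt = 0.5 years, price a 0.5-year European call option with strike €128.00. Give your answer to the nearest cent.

€3.34

CRR parameters: u = e^(σ√Δt) = e^(0.35·√0.5) = 1.2808, d = 1/u = 0.7808
Per-period rate: rΔt = 0.1·0.5 = 0.05, so R = e^0.05 = 1.0513
Risk-neutral probability p = (e^0.05 − 0.7808)/(1.2808 − 0.7808) = 0.2705/0.5000 = 0.5410
Terminal stock prices: S_u = 134.5, S_d = 81.98
Terminal payoffs (S − K): max(6.484, 0) = 6.484, max(-46.02, 0) = 0
Node 0 (S = 105): V_0 = e^(−0.05)·[0.5410·6.4843 + 0.4590·0.0000] = 3.3368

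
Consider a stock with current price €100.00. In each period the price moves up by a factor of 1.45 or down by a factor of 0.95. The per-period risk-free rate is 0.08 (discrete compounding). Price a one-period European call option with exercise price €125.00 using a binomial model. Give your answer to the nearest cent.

Risk-neutral probability p = (1 + 0.08 − 0.95)/(1.45 − 0.95) = 0.1300/0.5000 = 0.2600
Terminal stock prices: S_u = 145, S_d = 95
Terminal payoffs (S − K): max(20, 0) = 20, max(-30, 0) = 0
Node 0 (S = 100): V_0 = 1/1.08·[0.2600·20.0000 + 0.7400·0.0000] = 4.8148

€4.81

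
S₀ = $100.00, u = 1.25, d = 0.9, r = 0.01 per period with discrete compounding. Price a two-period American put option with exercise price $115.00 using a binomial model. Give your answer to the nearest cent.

Risk-neutral probability p = (1 + 0.01 − 0.9)/(1.25 − 0.9) = 0.1100/0.3500 = 0.3143
Terminal stock prices: S_uu = 156.2, S_ud = 112.5, S_dd = 81
Terminal payoffs (K − S): max(-41.25, 0) = 0, max(2.5, 0) = 2.5, max(34, 0) = 34
Node u (S = 125): continuation = 1/1.01·[0.3143·0.0000 + 0.6857·2.5000] = 1.6973; exercise value = 0.0000 ≤ continuation, so V_u = 1.6973
Node d (S = 90): continuation = 1/1.01·[0.3143·2.5000 + 0.6857·34.0000] = 23.8614; exercise value = 25.0000 > continuation, so V_d = 25.0000 (exercise)
Node 0 (S = 100): continuation = 1/1.01·[0.3143·1.6973 + 0.6857·25.0000] = 17.5013; exercise value = 15.0000 ≤ continuation, so V_0 = 17.5013

$17.50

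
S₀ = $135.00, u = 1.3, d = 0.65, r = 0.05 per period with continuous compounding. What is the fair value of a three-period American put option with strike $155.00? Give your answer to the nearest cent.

Risk-neutral probability p = (e^0.05 − 0.65)/(1.3 − 0.65) = 0.4013/0.6500 = 0.6173
Terminal stock prices: S_uuu = 296.6, S_uud = 148.3, S_udd = 74.15, S_ddd = 37.07
Terminal payoffs (K − S): max(-141.6, 0) = 0, max(6.702, 0) = 6.702, max(80.85, 0) = 80.85, max(117.9, 0) = 117.9
Node uu (S = 228.2): continuation = e^(−0.05)·[0.6173·0.0000 + 0.3827·6.7025] = 2.4397; exercise value = 0.0000 ≤ continuation, so V_uu = 2.4397
Node ud (S = 114.1): continuation = e^(−0.05)·[0.6173·6.7025 + 0.3827·80.8512] = 33.3656; exercise value = 40.9250 > continuation, so V_ud = 40.9250 (exercise)
Node dd (S = 57.04): continuation = e^(−0.05)·[0.6173·80.8512 + 0.3827·117.9256] = 90.4031; exercise value = 97.9625 > continuation, so V_dd = 97.9625 (exercise)
Node u (S = 175.5): continuation = e^(−0.05)·[0.6173·2.4397 + 0.3827·40.9250] = 16.3293; exercise value = 0.0000 ≤ continuation, so V_u = 16.3293
Node d (S = 87.75): continuation = e^(−0.05)·[0.6173·40.9250 + 0.3827·97.9625] = 59.6906; exercise value = 67.2500 > continuation, so V_d = 67.2500 (exercise)
Node 0 (S = 135): continuation = e^(−0.05)·[0.6173·16.3293 + 0.3827·67.2500] = 34.0679; exercise value = 20.0000 ≤ continuation, so V_0 = 34.0679

$34.07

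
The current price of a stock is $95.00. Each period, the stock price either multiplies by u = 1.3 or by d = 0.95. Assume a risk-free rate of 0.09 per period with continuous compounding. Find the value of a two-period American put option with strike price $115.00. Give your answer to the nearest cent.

$20.00

Risk-neutral probability p = (e^0.09 − 0.95)/(1.3 − 0.95) = 0.1442/0.3500 = 0.4119
Terminal stock prices: S_uu = 160.6, S_ud = 117.3, S_dd = 85.74
Terminal payoffs (K − S): max(-45.55, 0) = 0, max(-2.325, 0) = 0, max(29.26, 0) = 29.26
Node u (S = 123.5): continuation = e^(−0.09)·[0.4119·0.0000 + 0.5881·0.0000] = 0.0000; exercise value = 0.0000 ≤ continuation, so V_u = 0.0000
Node d (S = 90.25): continuation = e^(−0.09)·[0.4119·0.0000 + 0.5881·29.2625] = 15.7274; exercise value = 24.7500 > continuation, so V_d = 24.7500 (exercise)
Node 0 (S = 95): continuation = e^(−0.09)·[0.4119·0.0000 + 0.5881·24.7500] = 13.3021; exercise value = 20.0000 > continuation, so V_0 = 20.0000 (exercise)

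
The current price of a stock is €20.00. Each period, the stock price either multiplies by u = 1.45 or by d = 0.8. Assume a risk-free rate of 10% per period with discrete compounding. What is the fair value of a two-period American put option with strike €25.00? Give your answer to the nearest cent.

€5.00

Risk-neutral probability p = (1 + 0.1 − 0.8)/(1.45 − 0.8) = 0.3000/0.6500 = 0.4615
Terminal stock prices: S_uu = 42.05, S_ud = 23.2, S_dd = 12.8
Terminal payoffs (K − S): max(-17.05, 0) = 0, max(1.8, 0) = 1.8, max(12.2, 0) = 12.2
Node u (S = 29): continuation = 1/1.1·[0.4615·0.0000 + 0.5385·1.8000] = 0.8811; exercise value = 0.0000 ≤ continuation, so V_u = 0.8811
Node d (S = 16): continuation = 1/1.1·[0.4615·1.8000 + 0.5385·12.2000] = 6.7273; exercise value = 9.0000 > continuation, so V_d = 9.0000 (exercise)
Node 0 (S = 20): continuation = 1/1.1·[0.4615·0.8811 + 0.5385·9.0000] = 4.7753; exercise value = 5.0000 > continuation, so V_0 = 5.0000 (exercise)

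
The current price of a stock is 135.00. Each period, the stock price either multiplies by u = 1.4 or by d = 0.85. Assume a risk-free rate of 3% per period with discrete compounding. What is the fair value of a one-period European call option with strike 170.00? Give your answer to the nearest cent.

6.04

Risk-neutral probability p = (1 + 0.03 − 0.85)/(1.4 − 0.85) = 0.1800/0.5500 = 0.3273
Terminal stock prices: S_u = 189, S_d = 114.8
Terminal payoffs (S − K): max(19, 0) = 19, max(-55.25, 0) = 0
Node 0 (S = 135): V_0 = 1/1.03·[0.3273·19.0000 + 0.6727·0.0000] = 6.0371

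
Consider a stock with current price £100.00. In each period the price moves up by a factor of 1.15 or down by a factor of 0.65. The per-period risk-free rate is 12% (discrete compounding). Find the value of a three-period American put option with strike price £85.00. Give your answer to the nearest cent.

Risk-neutral probability p = (1 + 0.12 − 0.65)/(1.15 − 0.65) = 0.4700/0.5000 = 0.9400
Terminal stock prices: S_uuu = 152.1, S_uud = 85.96, S_udd = 48.59, S_ddd = 27.46
Terminal payoffs (K − S): max(-67.09, 0) = 0, max(-0.9625, 0) = 0, max(36.41, 0) = 36.41, max(57.54, 0) = 57.54
Node uu (S = 132.2): continuation = 1/1.12·[0.9400·0.0000 + 0.0600·0.0000] = 0.0000; exercise value = 0.0000 ≤ continuation, so V_uu = 0.0000
Node ud (S = 74.75): continuation = 1/1.12·[0.9400·0.0000 + 0.0600·36.4125] = 1.9507; exercise value = 10.2500 > continuation, so V_ud = 10.2500 (exercise)
Node dd (S = 42.25): continuation = 1/1.12·[0.9400·36.4125 + 0.0600·57.5375] = 33.6429; exercise value = 42.7500 > continuation, so V_dd = 42.7500 (exercise)
Node u (S = 115): continuation = 1/1.12·[0.9400·0.0000 + 0.0600·10.2500] = 0.5491; exercise value = 0.0000 ≤ continuation, so V_u = 0.5491
Node d (S = 65): continuation = 1/1.12·[0.9400·10.2500 + 0.0600·42.7500] = 10.8929; exercise value = 20.0000 > continuation, so V_d = 20.0000 (exercise)
Node 0 (S = 100): continuation = 1/1.12·[0.9400·0.5491 + 0.0600·20.0000] = 1.5323; exercise value = 0.0000 ≤ continuation, so V_0 = 1.5323

£1.53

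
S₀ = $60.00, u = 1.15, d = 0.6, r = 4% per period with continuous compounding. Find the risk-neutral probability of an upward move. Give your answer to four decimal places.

Risk-neutral probability p = (e^0.04 − 0.6)/(1.15 − 0.6) = 0.4408/0.5500 = 0.8015

p = 0.8015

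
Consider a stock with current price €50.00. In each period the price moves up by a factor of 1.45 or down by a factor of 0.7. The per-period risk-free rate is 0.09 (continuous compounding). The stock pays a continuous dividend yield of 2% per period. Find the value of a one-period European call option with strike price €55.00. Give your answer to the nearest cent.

€7.94

Per-period risk-free factor R = e^0.09 = 1.0942; dividend-adjusted growth = e^(0.09−0.02) = 1.0725.
Risk-neutral probability p = (1.0725 − 0.7)/(1.45 − 0.7) = 0.3725/0.7500 = 0.4967
Terminal stock prices: S_u = 72.5, S_d = 35
Terminal payoffs (S − K): max(17.5, 0) = 17.5, max(-20, 0) = 0
Node 0 (S = 50): V_0 = e^(−0.09)·[0.4967·17.5000 + 0.5033·0.0000] = 7.9438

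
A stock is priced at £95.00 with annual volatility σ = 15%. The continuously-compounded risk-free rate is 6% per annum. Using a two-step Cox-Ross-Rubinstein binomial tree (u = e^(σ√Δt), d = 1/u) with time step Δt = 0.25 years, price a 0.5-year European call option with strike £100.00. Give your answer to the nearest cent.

£3.41

CRR parameters: u = e^(σ√Δt) = e^(0.15·√0.25) = 1.0779, d = 1/u = 0.9277
Per-period rate: rΔt = 0.06·0.25 = 0.015, so R = e^0.015 = 1.0151
Risk-neutral probability p = (e^0.015 − 0.9277)/(1.0779 − 0.9277) = 0.0874/0.1501 = 0.5819
Terminal stock prices: S_uu = 110.4, S_ud = 95, S_dd = 81.77
Terminal payoffs (S − K): max(10.37, 0) = 10.37, max(-5, 0) = 0, max(-18.23, 0) = 0
Node u (S = 102.4): V_u = e^(−0.015)·[0.5819·10.3743 + 0.4181·0.0000] = 5.9471
Node d (S = 88.14): V_d = e^(−0.015)·[0.5819·0.0000 + 0.4181·0.0000] = 0.0000
Node 0 (S = 95): V_0 = e^(−0.015)·[0.5819·5.9471 + 0.4181·0.0000] = 3.4092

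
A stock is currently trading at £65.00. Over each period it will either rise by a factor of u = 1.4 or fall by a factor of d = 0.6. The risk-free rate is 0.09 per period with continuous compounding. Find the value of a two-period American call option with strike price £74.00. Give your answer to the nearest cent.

£17.02

Risk-neutral probability p = (e^0.09 − 0.6)/(1.4 − 0.6) = 0.4942/0.8000 = 0.6177
Terminal stock prices: S_uu = 127.4, S_ud = 54.6, S_dd = 23.4
Terminal payoffs (S − K): max(53.4, 0) = 53.4, max(-19.4, 0) = 0, max(-50.6, 0) = 0
Node u (S = 91): continuation = e^(−0.09)·[0.6177·53.4000 + 0.3823·0.0000] = 30.1471; exercise value = 17.0000 ≤ continuation, so V_u = 30.1471
Node d (S = 39): continuation = e^(−0.09)·[0.6177·0.0000 + 0.3823·0.0000] = 0.0000; exercise value = 0.0000 ≤ continuation, so V_d = 0.0000
Node 0 (S = 65): continuation = e^(−0.09)·[0.6177·30.1471 + 0.3823·0.0000] = 17.0196; exercise value = 0.0000 ≤ continuation, so V_0 = 17.0196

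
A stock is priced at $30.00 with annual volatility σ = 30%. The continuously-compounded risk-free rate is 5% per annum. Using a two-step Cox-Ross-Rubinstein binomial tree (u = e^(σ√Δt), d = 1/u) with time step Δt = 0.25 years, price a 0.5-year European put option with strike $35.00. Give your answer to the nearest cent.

CRR parameters: u = e^(σ√Δt) = e^(0.3·√0.25) = 1.1618, d = 1/u = 0.8607
Per-period rate: rΔt = 0.05·0.25 = 0.0125, so R = e^0.0125 = 1.0126
Risk-neutral probability p = (e^0.0125 − 0.8607)/(1.1618 − 0.8607) = 0.1519/0.3011 = 0.5043
Terminal stock prices: S_uu = 40.5, S_ud = 30, S_dd = 22.22
Terminal payoffs (K − S): max(-5.496, 0) = 0, max(5, 0) = 5, max(12.78, 0) = 12.78
Node u (S = 34.86): V_u = e^(−0.0125)·[0.5043·0.0000 + 0.4957·5.0000] = 2.4475
Node d (S = 25.82): V_d = e^(−0.0125)·[0.5043·5.0000 + 0.4957·12.7755] = 8.7440
Node 0 (S = 30): V_0 = e^(−0.0125)·[0.5043·2.4475 + 0.4957·8.7440] = 5.4992

$5.50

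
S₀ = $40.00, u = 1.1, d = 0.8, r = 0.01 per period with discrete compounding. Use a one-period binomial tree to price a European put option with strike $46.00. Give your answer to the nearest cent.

$5.54

Risk-neutral probability p = (1 + 0.01 − 0.8)/(1.1 − 0.8) = 0.2100/0.3000 = 0.7000
Terminal stock prices: S_u = 44, S_d = 32
Terminal payoffs (K − S): max(2, 0) = 2, max(14, 0) = 14
Node 0 (S = 40): V_0 = 1/1.01·[0.7000·2.0000 + 0.3000·14.0000] = 5.5446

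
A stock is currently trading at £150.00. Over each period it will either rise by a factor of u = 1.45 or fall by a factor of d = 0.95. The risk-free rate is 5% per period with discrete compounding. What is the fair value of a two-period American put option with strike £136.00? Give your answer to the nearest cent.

Risk-neutral probability p = (1 + 0.05 − 0.95)/(1.45 − 0.95) = 0.1000/0.5000 = 0.2000
Terminal stock prices: S_uu = 315.4, S_ud = 206.6, S_dd = 135.4
Terminal payoffs (K − S): max(-179.4, 0) = 0, max(-70.62, 0) = 0, max(0.625, 0) = 0.625
Node u (S = 217.5): continuation = 1/1.05·[0.2000·0.0000 + 0.8000·0.0000] = 0.0000; exercise value = 0.0000 ≤ continuation, so V_u = 0.0000
Node d (S = 142.5): continuation = 1/1.05·[0.2000·0.0000 + 0.8000·0.6250] = 0.4762; exercise value = 0.0000 ≤ continuation, so V_d = 0.4762
Node 0 (S = 150): continuation = 1/1.05·[0.2000·0.0000 + 0.8000·0.4762] = 0.3628; exercise value = 0.0000 ≤ continuation, so V_0 = 0.3628

£0.36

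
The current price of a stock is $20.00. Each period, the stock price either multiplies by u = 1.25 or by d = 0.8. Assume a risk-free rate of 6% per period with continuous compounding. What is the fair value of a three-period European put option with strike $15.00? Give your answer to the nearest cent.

$0.29

Risk-neutral probability p = (e^0.06 − 0.8)/(1.25 − 0.8) = 0.2618/0.4500 = 0.5819
Terminal stock prices: S_uuu = 39.06, S_uud = 25, S_udd = 16, S_ddd = 10.24
Terminal payoffs (K − S): max(-24.06, 0) = 0, max(-10, 0) = 0, max(-1, 0) = 0, max(4.76, 0) = 4.76
Node uu (S = 31.25): V_uu = e^(−0.06)·[0.5819·0.0000 + 0.4181·0.0000] = 0.0000
Node ud (S = 20): V_ud = e^(−0.06)·[0.5819·0.0000 + 0.4181·0.0000] = 0.0000
Node dd (S = 12.8): V_dd = e^(−0.06)·[0.5819·0.0000 + 0.4181·4.7600] = 1.8744
Node u (S = 25): V_u = e^(−0.06)·[0.5819·0.0000 + 0.4181·0.0000] = 0.0000
Node d (S = 16): V_d = e^(−0.06)·[0.5819·0.0000 + 0.4181·1.8744] = 0.7381
Node 0 (S = 20): V_0 = e^(−0.06)·[0.5819·0.0000 + 0.4181·0.7381] = 0.2907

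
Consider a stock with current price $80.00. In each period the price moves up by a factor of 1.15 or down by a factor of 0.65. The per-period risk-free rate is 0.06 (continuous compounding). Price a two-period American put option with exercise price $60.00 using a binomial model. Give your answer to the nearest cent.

Risk-neutral probability p = (e^0.06 − 0.65)/(1.15 − 0.65) = 0.4118/0.5000 = 0.8237
Terminal stock prices: S_uu = 105.8, S_ud = 59.8, S_dd = 33.8
Terminal payoffs (K − S): max(-45.8, 0) = 0, max(0.2, 0) = 0.2, max(26.2, 0) = 26.2
Node u (S = 92): continuation = e^(−0.06)·[0.8237·0.0000 + 0.1763·0.2000] = 0.0332; exercise value = 0.0000 ≤ continuation, so V_u = 0.0332
Node d (S = 52): continuation = e^(−0.06)·[0.8237·0.2000 + 0.1763·26.2000] = 4.5059; exercise value = 8.0000 > continuation, so V_d = 8.0000 (exercise)
Node 0 (S = 80): continuation = e^(−0.06)·[0.8237·0.0332 + 0.1763·8.0000] = 1.3542; exercise value = 0.0000 ≤ continuation, so V_0 = 1.3542

$1.35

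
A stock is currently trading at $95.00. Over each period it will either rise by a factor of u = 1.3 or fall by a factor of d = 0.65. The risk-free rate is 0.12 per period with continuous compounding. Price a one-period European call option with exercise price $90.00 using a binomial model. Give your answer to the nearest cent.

$21.83

Risk-neutral probability p = (e^0.12 − 0.65)/(1.3 − 0.65) = 0.4775/0.6500 = 0.7346
Terminal stock prices: S_u = 123.5, S_d = 61.75
Terminal payoffs (S − K): max(33.5, 0) = 33.5, max(-28.25, 0) = 0
Node 0 (S = 95): V_0 = e^(−0.12)·[0.7346·33.5000 + 0.2654·0.0000] = 21.8266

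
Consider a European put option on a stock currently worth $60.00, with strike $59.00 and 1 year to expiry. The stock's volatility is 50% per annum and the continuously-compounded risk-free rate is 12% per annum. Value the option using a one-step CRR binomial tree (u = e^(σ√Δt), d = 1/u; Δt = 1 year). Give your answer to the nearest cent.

$10.03

CRR parameters: u = e^(σ√Δt) = e^(0.5·√1) = 1.6487, d = 1/u = 0.6065
Per-period rate: rΔt = 0.12·1 = 0.12, so R = e^0.12 = 1.1275
Risk-neutral probability p = (e^0.12 − 0.6065)/(1.6487 − 0.6065) = 0.5210/1.0422 = 0.4999
Terminal stock prices: S_u = 98.92, S_d = 36.39
Terminal payoffs (K − S): max(-39.92, 0) = 0, max(22.61, 0) = 22.61
Node 0 (S = 60): V_0 = e^(−0.12)·[0.4999·0.0000 + 0.5001·22.6082] = 10.0283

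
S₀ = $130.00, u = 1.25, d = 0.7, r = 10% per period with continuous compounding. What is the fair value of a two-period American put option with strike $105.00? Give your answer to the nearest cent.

$3.34

Risk-neutral probability p = (e^0.1 − 0.7)/(1.25 − 0.7) = 0.4052/0.5500 = 0.7367
Terminal stock prices: S_uu = 203.1, S_ud = 113.7, S_dd = 63.7
Terminal payoffs (K − S): max(-98.12, 0) = 0, max(-8.75, 0) = 0, max(41.3, 0) = 41.3
Node u (S = 162.5): continuation = e^(−0.1)·[0.7367·0.0000 + 0.2633·0.0000] = 0.0000; exercise value = 0.0000 ≤ continuation, so V_u = 0.0000
Node d (S = 91): continuation = e^(−0.1)·[0.7367·0.0000 + 0.2633·41.3000] = 9.8404; exercise value = 14.0000 > continuation, so V_d = 14.0000 (exercise)
Node 0 (S = 130): continuation = e^(−0.1)·[0.7367·0.0000 + 0.2633·14.0000] = 3.3357; exercise value = 0.0000 ≤ continuation, so V_0 = 3.3357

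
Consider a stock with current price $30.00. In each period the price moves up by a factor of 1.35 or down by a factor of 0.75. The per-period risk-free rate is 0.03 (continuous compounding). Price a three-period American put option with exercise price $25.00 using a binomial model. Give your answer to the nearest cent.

$2.71

Risk-neutral probability p = (e^0.03 − 0.75)/(1.35 − 0.75) = 0.2805/0.6000 = 0.4674
Terminal stock prices: S_uuu = 73.81, S_uud = 41.01, S_udd = 22.78, S_ddd = 12.66
Terminal payoffs (K − S): max(-48.81, 0) = 0, max(-16.01, 0) = 0, max(2.219, 0) = 2.219, max(12.34, 0) = 12.34
Node uu (S = 54.68): continuation = e^(−0.03)·[0.4674·0.0000 + 0.5326·0.0000] = 0.0000; exercise value = 0.0000 ≤ continuation, so V_uu = 0.0000
Node ud (S = 30.38): continuation = e^(−0.03)·[0.4674·0.0000 + 0.5326·2.2188] = 1.1467; exercise value = 0.0000 ≤ continuation, so V_ud = 1.1467
Node dd (S = 16.88): continuation = e^(−0.03)·[0.4674·2.2188 + 0.5326·12.3438] = 7.3861; exercise value = 8.1250 > continuation, so V_dd = 8.1250 (exercise)
Node u (S = 40.5): continuation = e^(−0.03)·[0.4674·0.0000 + 0.5326·1.1467] = 0.5927; exercise value = 0.0000 ≤ continuation, so V_u = 0.5927
Node d (S = 22.5): continuation = e^(−0.03)·[0.4674·1.1467 + 0.5326·8.1250] = 4.7195; exercise value = 2.5000 ≤ continuation, so V_d = 4.7195
Node 0 (S = 30): continuation = e^(−0.03)·[0.4674·0.5927 + 0.5326·4.7195] = 2.7080; exercise value = 0.0000 ≤ continuation, so V_0 = 2.7080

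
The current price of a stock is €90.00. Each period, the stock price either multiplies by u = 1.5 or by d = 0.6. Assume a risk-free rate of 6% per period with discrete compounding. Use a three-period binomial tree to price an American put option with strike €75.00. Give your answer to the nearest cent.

€14.48

Risk-neutral probability p = (1 + 0.06 − 0.6)/(1.5 − 0.6) = 0.4600/0.9000 = 0.5111
Terminal stock prices: S_uuu = 303.8, S_uud = 121.5, S_udd = 48.6, S_ddd = 19.44
Terminal payoffs (K − S): max(-228.8, 0) = 0, max(-46.5, 0) = 0, max(26.4, 0) = 26.4, max(55.56, 0) = 55.56
Node uu (S = 202.5): continuation = 1/1.06·[0.5111·0.0000 + 0.4889·0.0000] = 0.0000; exercise value = 0.0000 ≤ continuation, so V_uu = 0.0000
Node ud (S = 81): continuation = 1/1.06·[0.5111·0.0000 + 0.4889·26.4000] = 12.1761; exercise value = 0.0000 ≤ continuation, so V_ud = 12.1761
Node dd (S = 32.4): continuation = 1/1.06·[0.5111·26.4000 + 0.4889·55.5600] = 38.3547; exercise value = 42.6000 > continuation, so V_dd = 42.6000 (exercise)
Node u (S = 135): continuation = 1/1.06·[0.5111·0.0000 + 0.4889·12.1761] = 5.6158; exercise value = 0.0000 ≤ continuation, so V_u = 5.6158
Node d (S = 54): continuation = 1/1.06·[0.5111·12.1761 + 0.4889·42.6000] = 25.5189; exercise value = 21.0000 ≤ continuation, so V_d = 25.5189
Node 0 (S = 90): continuation = 1/1.06·[0.5111·5.6158 + 0.4889·25.5189] = 14.4775; exercise value = 0.0000 ≤ continuation, so V_0 = 14.4775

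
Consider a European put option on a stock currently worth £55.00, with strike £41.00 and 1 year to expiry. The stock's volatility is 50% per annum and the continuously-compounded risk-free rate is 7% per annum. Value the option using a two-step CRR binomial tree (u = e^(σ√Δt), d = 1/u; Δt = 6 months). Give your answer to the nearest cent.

CRR parameters: u = e^(σ√Δt) = e^(0.5·√0.5) = 1.4241, d = 1/u = 0.7022
Per-period rate: rΔt = 0.07·0.5 = 0.035, so R = e^0.035 = 1.0356
Risk-neutral probability p = (e^0.035 − 0.7022)/(1.4241 − 0.7022) = 0.3334/0.7219 = 0.4619
Terminal stock prices: S_uu = 111.5, S_ud = 55, S_dd = 27.12
Terminal payoffs (K − S): max(-70.55, 0) = 0, max(-14, 0) = 0, max(13.88, 0) = 13.88
Node u (S = 78.33): V_u = e^(−0.035)·[0.4619·0.0000 + 0.5381·0.0000] = 0.0000
Node d (S = 38.62): V_d = e^(−0.035)·[0.4619·0.0000 + 0.5381·13.8812] = 7.2131
Node 0 (S = 55): V_0 = e^(−0.035)·[0.4619·0.0000 + 0.5381·7.2131] = 3.7481

£3.75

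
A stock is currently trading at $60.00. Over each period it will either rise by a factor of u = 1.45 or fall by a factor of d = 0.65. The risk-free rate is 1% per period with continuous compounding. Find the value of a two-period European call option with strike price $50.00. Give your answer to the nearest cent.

Risk-neutral probability p = (e^0.01 − 0.65)/(1.45 − 0.65) = 0.3601/0.8000 = 0.4501
Terminal stock prices: S_uu = 126.2, S_ud = 56.55, S_dd = 25.35
Terminal payoffs (S − K): max(76.15, 0) = 76.15, max(6.55, 0) = 6.55, max(-24.65, 0) = 0
Node u (S = 87): V_u = e^(−0.01)·[0.4501·76.1500 + 0.5499·6.5500] = 37.4975
Node d (S = 39): V_d = e^(−0.01)·[0.4501·6.5500 + 0.5499·0.0000] = 2.9186
Node 0 (S = 60): V_0 = e^(−0.01)·[0.4501·37.4975 + 0.5499·2.9186] = 18.2974

$18.30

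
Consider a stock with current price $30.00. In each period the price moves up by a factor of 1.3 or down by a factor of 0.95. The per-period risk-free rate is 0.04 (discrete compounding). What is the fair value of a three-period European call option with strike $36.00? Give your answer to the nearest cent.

$2.05

Risk-neutral probability p = (1 + 0.04 − 0.95)/(1.3 − 0.95) = 0.0900/0.3500 = 0.2571
Terminal stock prices: S_uuu = 65.91, S_uud = 48.16, S_udd = 35.2, S_ddd = 25.72
Terminal payoffs (S − K): max(29.91, 0) = 29.91, max(12.16, 0) = 12.16, max(-0.8025, 0) = 0, max(-10.28, 0) = 0
Node uu (S = 50.7): V_uu = 1/1.04·[0.2571·29.9100 + 0.7429·12.1650] = 16.0846
Node ud (S = 37.05): V_ud = 1/1.04·[0.2571·12.1650 + 0.7429·0.0000] = 3.0078
Node dd (S = 27.07): V_dd = 1/1.04·[0.2571·0.0000 + 0.7429·0.0000] = 0.0000
Node u (S = 39): V_u = 1/1.04·[0.2571·16.0846 + 0.7429·3.0078] = 6.1254
Node d (S = 28.5): V_d = 1/1.04·[0.2571·3.0078 + 0.7429·0.0000] = 0.7437
Node 0 (S = 30): V_0 = 1/1.04·[0.2571·6.1254 + 0.7429·0.7437] = 2.0457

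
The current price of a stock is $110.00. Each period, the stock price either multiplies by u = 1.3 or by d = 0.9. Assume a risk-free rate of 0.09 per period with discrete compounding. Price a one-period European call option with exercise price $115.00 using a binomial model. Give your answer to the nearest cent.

$12.20

Risk-neutral probability p = (1 + 0.09 − 0.9)/(1.3 − 0.9) = 0.1900/0.4000 = 0.4750
Terminal stock prices: S_u = 143, S_d = 99
Terminal payoffs (S − K): max(28, 0) = 28, max(-16, 0) = 0
Node 0 (S = 110): V_0 = 1/1.09·[0.4750·28.0000 + 0.5250·0.0000] = 12.2018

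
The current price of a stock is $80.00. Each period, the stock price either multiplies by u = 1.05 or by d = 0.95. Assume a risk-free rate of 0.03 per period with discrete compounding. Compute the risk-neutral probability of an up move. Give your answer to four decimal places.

p = 0.8000

Risk-neutral probability p = (1 + 0.03 − 0.95)/(1.05 − 0.95) = 0.0800/0.1000 = 0.8000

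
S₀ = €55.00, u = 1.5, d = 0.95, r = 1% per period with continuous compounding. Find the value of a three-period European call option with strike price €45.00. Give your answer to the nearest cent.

€11.33

Risk-neutral probability p = (e^0.01 − 0.95)/(1.5 − 0.95) = 0.0601/0.5500 = 0.1092
Terminal stock prices: S_uuu = 185.6, S_uud = 117.6, S_udd = 74.46, S_ddd = 47.16
Terminal payoffs (S − K): max(140.6, 0) = 140.6, max(72.56, 0) = 72.56, max(29.46, 0) = 29.46, max(2.156, 0) = 2.156
Node uu (S = 123.8): V_uu = e^(−0.01)·[0.1092·140.6250 + 0.8908·72.5625] = 79.1978
Node ud (S = 78.38): V_ud = e^(−0.01)·[0.1092·72.5625 + 0.8908·29.4562] = 33.8228
Node dd (S = 49.64): V_dd = e^(−0.01)·[0.1092·29.4562 + 0.8908·2.1556] = 5.0853
Node u (S = 82.5): V_u = e^(−0.01)·[0.1092·79.1978 + 0.8908·33.8228] = 38.3911
Node d (S = 52.25): V_d = e^(−0.01)·[0.1092·33.8228 + 0.8908·5.0853] = 8.1411
Node 0 (S = 55): V_0 = e^(−0.01)·[0.1092·38.3911 + 0.8908·8.1411] = 11.3300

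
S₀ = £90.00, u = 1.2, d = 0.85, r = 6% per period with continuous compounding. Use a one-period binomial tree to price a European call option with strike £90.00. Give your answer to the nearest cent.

Risk-neutral probability p = (e^0.06 − 0.85)/(1.2 − 0.85) = 0.2118/0.3500 = 0.6052
Terminal stock prices: S_u = 108, S_d = 76.5
Terminal payoffs (S − K): max(18, 0) = 18, max(-13.5, 0) = 0
Node 0 (S = 90): V_0 = e^(−0.06)·[0.6052·18.0000 + 0.3948·0.0000] = 10.2600

£10.26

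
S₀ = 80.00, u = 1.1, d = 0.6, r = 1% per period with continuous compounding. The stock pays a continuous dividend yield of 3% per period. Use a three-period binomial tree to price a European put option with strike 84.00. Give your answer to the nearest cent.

Per-period risk-free factor R = e^0.01 = 1.0101; dividend-adjusted growth = e^(0.01−0.03) = 0.9802.
Risk-neutral probability p = (0.9802 − 0.6)/(1.1 − 0.6) = 0.3802/0.5000 = 0.7604
Terminal stock prices: S_uuu = 106.5, S_uud = 58.08, S_udd = 31.68, S_ddd = 17.28
Terminal payoffs (K − S): max(-22.48, 0) = 0, max(25.92, 0) = 25.92, max(52.32, 0) = 52.32, max(66.72, 0) = 66.72
Node uu (S = 96.8): V_uu = e^(−0.01)·[0.7604·0.0000 + 0.2396·25.9200] = 6.1487
Node ud (S = 52.8): V_ud = e^(−0.01)·[0.7604·25.9200 + 0.2396·52.3200] = 31.9247
Node dd (S = 28.8): V_dd = e^(−0.01)·[0.7604·52.3200 + 0.2396·66.7200] = 55.2154
Node u (S = 88): V_u = e^(−0.01)·[0.7604·6.1487 + 0.2396·31.9247] = 12.2021
Node d (S = 48): V_d = e^(−0.01)·[0.7604·31.9247 + 0.2396·55.2154] = 37.1320
Node 0 (S = 80): V_0 = e^(−0.01)·[0.7604·12.2021 + 0.2396·37.1320] = 17.9945

17.99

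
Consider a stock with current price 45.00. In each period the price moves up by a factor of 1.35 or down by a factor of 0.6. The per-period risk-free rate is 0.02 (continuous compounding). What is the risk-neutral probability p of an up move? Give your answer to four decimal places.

Risk-neutral probability p = (e^0.02 − 0.6)/(1.35 − 0.6) = 0.4202/0.7500 = 0.5603

p = 0.5603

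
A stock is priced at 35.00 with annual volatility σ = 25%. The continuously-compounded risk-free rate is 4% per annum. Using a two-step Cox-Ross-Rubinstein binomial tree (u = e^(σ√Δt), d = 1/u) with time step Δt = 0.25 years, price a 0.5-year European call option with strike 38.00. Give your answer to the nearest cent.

CRR parameters: u = e^(σ√Δt) = e^(0.25·√0.25) = 1.1331, d = 1/u = 0.8825
Per-period rate: rΔt = 0.04·0.25 = 0.01, so R = e^0.01 = 1.0101
Risk-neutral probability p = (e^0.01 − 0.8825)/(1.1331 − 0.8825) = 0.1276/0.2507 = 0.5089
Terminal stock prices: S_uu = 44.94, S_ud = 35, S_dd = 27.26
Terminal payoffs (S − K): max(6.941, 0) = 6.941, max(-3, 0) = 0, max(-10.74, 0) = 0
Node u (S = 39.66): V_u = e^(−0.01)·[0.5089·6.9409 + 0.4911·0.0000] = 3.4970
Node d (S = 30.89): V_d = e^(−0.01)·[0.5089·0.0000 + 0.4911·0.0000] = 0.0000
Node 0 (S = 35): V_0 = e^(−0.01)·[0.5089·3.4970 + 0.4911·0.0000] = 1.7619

1.76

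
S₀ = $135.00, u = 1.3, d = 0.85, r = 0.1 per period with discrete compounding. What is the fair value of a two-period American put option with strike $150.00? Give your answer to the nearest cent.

Risk-neutral probability p = (1 + 0.1 − 0.85)/(1.3 − 0.85) = 0.2500/0.4500 = 0.5556
Terminal stock prices: S_uu = 228.2, S_ud = 149.2, S_dd = 97.54
Terminal payoffs (K − S): max(-78.15, 0) = 0, max(0.825, 0) = 0.825, max(52.46, 0) = 52.46
Node u (S = 175.5): continuation = 1/1.1·[0.5556·0.0000 + 0.4444·0.8250] = 0.3333; exercise value = 0.0000 ≤ continuation, so V_u = 0.3333
Node d (S = 114.8): continuation = 1/1.1·[0.5556·0.8250 + 0.4444·52.4625] = 21.6136; exercise value = 35.2500 > continuation, so V_d = 35.2500 (exercise)
Node 0 (S = 135): continuation = 1/1.1·[0.5556·0.3333 + 0.4444·35.2500] = 14.4108; exercise value = 15.0000 > continuation, so V_0 = 15.0000 (exercise)

$15.00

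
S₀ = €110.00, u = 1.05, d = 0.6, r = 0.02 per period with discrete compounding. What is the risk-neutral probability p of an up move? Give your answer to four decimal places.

Risk-neutral probability p = (1 + 0.02 − 0.6)/(1.05 − 0.6) = 0.4200/0.4500 = 0.9333

p = 0.9333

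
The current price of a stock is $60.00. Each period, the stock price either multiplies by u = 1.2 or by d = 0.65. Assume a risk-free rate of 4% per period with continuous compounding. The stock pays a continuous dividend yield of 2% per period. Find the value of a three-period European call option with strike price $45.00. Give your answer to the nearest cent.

Per-period risk-free factor R = e^0.04 = 1.0408; dividend-adjusted growth = e^(0.04−0.02) = 1.0202.
Risk-neutral probability p = (1.0202 − 0.65)/(1.2 − 0.65) = 0.3702/0.5500 = 0.6731
Terminal stock prices: S_uuu = 103.7, S_uud = 56.16, S_udd = 30.42, S_ddd = 16.48
Terminal payoffs (S − K): max(58.68, 0) = 58.68, max(11.16, 0) = 11.16, max(-14.58, 0) = 0, max(-28.52, 0) = 0
Node uu (S = 86.4): V_uu = e^(−0.04)·[0.6731·58.6800 + 0.3269·11.1600] = 41.4536
Node ud (S = 46.8): V_ud = e^(−0.04)·[0.6731·11.1600 + 0.3269·0.0000] = 7.2172
Node dd (S = 25.35): V_dd = e^(−0.04)·[0.6731·0.0000 + 0.3269·0.0000] = 0.0000
Node u (S = 72): V_u = e^(−0.04)·[0.6731·41.4536 + 0.3269·7.2172] = 29.0749
Node d (S = 39): V_d = e^(−0.04)·[0.6731·7.2172 + 0.3269·0.0000] = 4.6674
Node 0 (S = 60): V_0 = e^(−0.04)·[0.6731·29.0749 + 0.3269·4.6674] = 20.2688

$20.27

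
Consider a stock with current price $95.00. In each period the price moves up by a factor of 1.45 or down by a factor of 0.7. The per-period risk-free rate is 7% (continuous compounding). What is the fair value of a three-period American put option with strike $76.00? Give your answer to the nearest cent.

$8.22

Risk-neutral probability p = (e^0.07 − 0.7)/(1.45 − 0.7) = 0.3725/0.7500 = 0.4967
Terminal stock prices: S_uuu = 289.6, S_uud = 139.8, S_udd = 67.5, S_ddd = 32.58
Terminal payoffs (K − S): max(-213.6, 0) = 0, max(-63.82, 0) = 0, max(8.503, 0) = 8.503, max(43.42, 0) = 43.42
Node uu (S = 199.7): continuation = e^(−0.07)·[0.4967·0.0000 + 0.5033·0.0000] = 0.0000; exercise value = 0.0000 ≤ continuation, so V_uu = 0.0000
Node ud (S = 96.42): continuation = e^(−0.07)·[0.4967·0.0000 + 0.5033·8.5025] = 3.9902; exercise value = 0.0000 ≤ continuation, so V_ud = 3.9902
Node dd (S = 46.55): continuation = e^(−0.07)·[0.4967·8.5025 + 0.5033·43.4150] = 24.3119; exercise value = 29.4500 > continuation, so V_dd = 29.4500 (exercise)
Node u (S = 137.8): continuation = e^(−0.07)·[0.4967·0.0000 + 0.5033·3.9902] = 1.8726; exercise value = 0.0000 ≤ continuation, so V_u = 1.8726
Node d (S = 66.5): continuation = e^(−0.07)·[0.4967·3.9902 + 0.5033·29.4500] = 15.6686; exercise value = 9.5000 ≤ continuation, so V_d = 15.6686
Node 0 (S = 95): continuation = e^(−0.07)·[0.4967·1.8726 + 0.5033·15.6686] = 8.2204; exercise value = 0.0000 ≤ continuation, so V_0 = 8.2204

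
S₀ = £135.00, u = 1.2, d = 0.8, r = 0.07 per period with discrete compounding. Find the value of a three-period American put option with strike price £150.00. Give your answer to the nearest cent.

Risk-neutral probability p = (1 + 0.07 − 0.8)/(1.2 − 0.8) = 0.2700/0.4000 = 0.6750
Terminal stock prices: S_uuu = 233.3, S_uud = 155.5, S_udd = 103.7, S_ddd = 69.12
Terminal payoffs (K − S): max(-83.28, 0) = 0, max(-5.52, 0) = 0, max(46.32, 0) = 46.32, max(80.88, 0) = 80.88
Node uu (S = 194.4): continuation = 1/1.07·[0.6750·0.0000 + 0.3250·0.0000] = 0.0000; exercise value = 0.0000 ≤ continuation, so V_uu = 0.0000
Node ud (S = 129.6): continuation = 1/1.07·[0.6750·0.0000 + 0.3250·46.3200] = 14.0692; exercise value = 20.4000 > continuation, so V_ud = 20.4000 (exercise)
Node dd (S = 86.4): continuation = 1/1.07·[0.6750·46.3200 + 0.3250·80.8800] = 53.7869; exercise value = 63.6000 > continuation, so V_dd = 63.6000 (exercise)
Node u (S = 162): continuation = 1/1.07·[0.6750·0.0000 + 0.3250·20.4000] = 6.1963; exercise value = 0.0000 ≤ continuation, so V_u = 6.1963
Node d (S = 108): continuation = 1/1.07·[0.6750·20.4000 + 0.3250·63.6000] = 32.1869; exercise value = 42.0000 > continuation, so V_d = 42.0000 (exercise)
Node 0 (S = 135): continuation = 1/1.07·[0.6750·6.1963 + 0.3250·42.0000] = 16.6659; exercise value = 15.0000 ≤ continuation, so V_0 = 16.6659

£16.67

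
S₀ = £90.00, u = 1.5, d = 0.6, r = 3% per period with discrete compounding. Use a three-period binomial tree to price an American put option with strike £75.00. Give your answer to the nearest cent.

Risk-neutral probability p = (1 + 0.03 − 0.6)/(1.5 − 0.6) = 0.4300/0.9000 = 0.4778
Terminal stock prices: S_uuu = 303.8, S_uud = 121.5, S_udd = 48.6, S_ddd = 19.44
Terminal payoffs (K − S): max(-228.8, 0) = 0, max(-46.5, 0) = 0, max(26.4, 0) = 26.4, max(55.56, 0) = 55.56
Node uu (S = 202.5): continuation = 1/1.03·[0.4778·0.0000 + 0.5222·0.0000] = 0.0000; exercise value = 0.0000 ≤ continuation, so V_uu = 0.0000
Node ud (S = 81): continuation = 1/1.03·[0.4778·0.0000 + 0.5222·26.4000] = 13.3851; exercise value = 0.0000 ≤ continuation, so V_ud = 13.3851
Node dd (S = 32.4): continuation = 1/1.03·[0.4778·26.4000 + 0.5222·55.5600] = 40.4155; exercise value = 42.6000 > continuation, so V_dd = 42.6000 (exercise)
Node u (S = 135): continuation = 1/1.03·[0.4778·0.0000 + 0.5222·13.3851] = 6.7864; exercise value = 0.0000 ≤ continuation, so V_u = 6.7864
Node d (S = 54): continuation = 1/1.03·[0.4778·13.3851 + 0.5222·42.6000] = 27.8075; exercise value = 21.0000 ≤ continuation, so V_d = 27.8075
Node 0 (S = 90): continuation = 1/1.03·[0.4778·6.7864 + 0.5222·27.8075] = 17.2467; exercise value = 0.0000 ≤ continuation, so V_0 = 17.2467

£17.25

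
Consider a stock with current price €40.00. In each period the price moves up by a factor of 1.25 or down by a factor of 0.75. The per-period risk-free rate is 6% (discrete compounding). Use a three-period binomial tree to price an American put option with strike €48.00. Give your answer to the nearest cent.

€8.79

Risk-neutral probability p = (1 + 0.06 − 0.75)/(1.25 − 0.75) = 0.3100/0.5000 = 0.6200
Terminal stock prices: S_uuu = 78.12, S_uud = 46.88, S_udd = 28.12, S_ddd = 16.88
Terminal payoffs (K − S): max(-30.12, 0) = 0, max(1.125, 0) = 1.125, max(19.88, 0) = 19.88, max(31.12, 0) = 31.12
Node uu (S = 62.5): continuation = 1/1.06·[0.6200·0.0000 + 0.3800·1.1250] = 0.4033; exercise value = 0.0000 ≤ continuation, so V_uu = 0.4033
Node ud (S = 37.5): continuation = 1/1.06·[0.6200·1.1250 + 0.3800·19.8750] = 7.7830; exercise value = 10.5000 > continuation, so V_ud = 10.5000 (exercise)
Node dd (S = 22.5): continuation = 1/1.06·[0.6200·19.8750 + 0.3800·31.1250] = 22.7830; exercise value = 25.5000 > continuation, so V_dd = 25.5000 (exercise)
Node u (S = 50): continuation = 1/1.06·[0.6200·0.4033 + 0.3800·10.5000] = 4.0000; exercise value = 0.0000 ≤ continuation, so V_u = 4.0000
Node d (S = 30): continuation = 1/1.06·[0.6200·10.5000 + 0.3800·25.5000] = 15.2830; exercise value = 18.0000 > continuation, so V_d = 18.0000 (exercise)
Node 0 (S = 40): continuation = 1/1.06·[0.6200·4.0000 + 0.3800·18.0000] = 8.7925; exercise value = 8.0000 ≤ continuation, so V_0 = 8.7925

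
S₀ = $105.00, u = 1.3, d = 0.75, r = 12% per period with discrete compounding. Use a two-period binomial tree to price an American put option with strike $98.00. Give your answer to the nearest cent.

$5.62

Risk-neutral probability p = (1 + 0.12 − 0.75)/(1.3 − 0.75) = 0.3700/0.5500 = 0.6727
Terminal stock prices: S_uu = 177.5, S_ud = 102.4, S_dd = 59.06
Terminal payoffs (K − S): max(-79.45, 0) = 0, max(-4.375, 0) = 0, max(38.94, 0) = 38.94
Node u (S = 136.5): continuation = 1/1.12·[0.6727·0.0000 + 0.3273·0.0000] = 0.0000; exercise value = 0.0000 ≤ continuation, so V_u = 0.0000
Node d (S = 78.75): continuation = 1/1.12·[0.6727·0.0000 + 0.3273·38.9375] = 11.3778; exercise value = 19.2500 > continuation, so V_d = 19.2500 (exercise)
Node 0 (S = 105): continuation = 1/1.12·[0.6727·0.0000 + 0.3273·19.2500] = 5.6250; exercise value = 0.0000 ≤ continuation, so V_0 = 5.6250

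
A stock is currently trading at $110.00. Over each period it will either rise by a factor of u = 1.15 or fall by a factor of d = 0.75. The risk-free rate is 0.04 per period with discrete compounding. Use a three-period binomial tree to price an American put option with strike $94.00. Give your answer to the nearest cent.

$4.47

Risk-neutral probability p = (1 + 0.04 − 0.75)/(1.15 − 0.75) = 0.2900/0.4000 = 0.7250
Terminal stock prices: S_uuu = 167.3, S_uud = 109.1, S_udd = 71.16, S_ddd = 46.41
Terminal payoffs (K − S): max(-73.3, 0) = 0, max(-15.11, 0) = 0, max(22.84, 0) = 22.84, max(47.59, 0) = 47.59
Node uu (S = 145.5): continuation = 1/1.04·[0.7250·0.0000 + 0.2750·0.0000] = 0.0000; exercise value = 0.0000 ≤ continuation, so V_uu = 0.0000
Node ud (S = 94.87): continuation = 1/1.04·[0.7250·0.0000 + 0.2750·22.8438] = 6.0404; exercise value = 0.0000 ≤ continuation, so V_ud = 6.0404
Node dd (S = 61.88): continuation = 1/1.04·[0.7250·22.8438 + 0.2750·47.5938] = 28.5096; exercise value = 32.1250 > continuation, so V_dd = 32.1250 (exercise)
Node u (S = 126.5): continuation = 1/1.04·[0.7250·0.0000 + 0.2750·6.0404] = 1.5972; exercise value = 0.0000 ≤ continuation, so V_u = 1.5972
Node d (S = 82.5): continuation = 1/1.04·[0.7250·6.0404 + 0.2750·32.1250] = 12.7055; exercise value = 11.5000 ≤ continuation, so V_d = 12.7055
Node 0 (S = 110): continuation = 1/1.04·[0.7250·1.5972 + 0.2750·12.7055] = 4.4731; exercise value = 0.0000 ≤ continuation, so V_0 = 4.4731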